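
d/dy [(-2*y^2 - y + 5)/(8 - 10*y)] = (10*y^2 - 16*y + 21)/(2*(25*y^2 - 40*y + 16))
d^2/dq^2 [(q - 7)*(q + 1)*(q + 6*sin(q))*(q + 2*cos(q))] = -6*q^3*sin(q) - 2*q^3*cos(q) + 24*q^2*sin(q) - 24*q^2*sin(2*q) + 48*q^2*cos(q) + 12*q^2 + 126*q*sin(q) + 144*q*sin(2*q) - 118*q*cos(q) + 48*q*cos(2*q) - 36*q - 44*sin(q) + 180*sin(2*q) - 108*cos(q) - 144*cos(2*q) - 14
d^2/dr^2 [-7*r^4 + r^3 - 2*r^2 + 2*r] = -84*r^2 + 6*r - 4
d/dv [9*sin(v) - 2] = 9*cos(v)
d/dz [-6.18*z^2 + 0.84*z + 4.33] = 0.84 - 12.36*z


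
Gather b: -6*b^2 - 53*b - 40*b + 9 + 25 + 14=-6*b^2 - 93*b + 48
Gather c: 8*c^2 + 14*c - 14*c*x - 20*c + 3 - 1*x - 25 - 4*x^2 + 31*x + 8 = 8*c^2 + c*(-14*x - 6) - 4*x^2 + 30*x - 14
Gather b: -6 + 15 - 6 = 3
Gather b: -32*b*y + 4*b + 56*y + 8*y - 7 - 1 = b*(4 - 32*y) + 64*y - 8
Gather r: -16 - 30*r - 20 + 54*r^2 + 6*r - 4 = 54*r^2 - 24*r - 40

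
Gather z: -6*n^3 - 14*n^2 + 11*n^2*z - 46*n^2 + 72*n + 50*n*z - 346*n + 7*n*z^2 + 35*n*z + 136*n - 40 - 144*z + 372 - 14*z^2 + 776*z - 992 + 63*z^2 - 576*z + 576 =-6*n^3 - 60*n^2 - 138*n + z^2*(7*n + 49) + z*(11*n^2 + 85*n + 56) - 84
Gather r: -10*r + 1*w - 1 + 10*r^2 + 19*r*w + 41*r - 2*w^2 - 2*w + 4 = 10*r^2 + r*(19*w + 31) - 2*w^2 - w + 3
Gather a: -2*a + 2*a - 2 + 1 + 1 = 0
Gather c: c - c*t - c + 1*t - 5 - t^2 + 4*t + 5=-c*t - t^2 + 5*t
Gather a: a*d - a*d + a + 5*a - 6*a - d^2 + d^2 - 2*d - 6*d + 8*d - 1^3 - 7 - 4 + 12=0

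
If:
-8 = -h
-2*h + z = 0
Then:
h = 8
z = 16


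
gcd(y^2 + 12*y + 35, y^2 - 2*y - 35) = y + 5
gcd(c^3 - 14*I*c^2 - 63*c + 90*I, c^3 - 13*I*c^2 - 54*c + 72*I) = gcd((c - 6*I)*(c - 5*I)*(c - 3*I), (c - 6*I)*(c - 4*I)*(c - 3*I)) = c^2 - 9*I*c - 18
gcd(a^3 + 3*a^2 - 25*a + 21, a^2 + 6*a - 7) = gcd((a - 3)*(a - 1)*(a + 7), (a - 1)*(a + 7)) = a^2 + 6*a - 7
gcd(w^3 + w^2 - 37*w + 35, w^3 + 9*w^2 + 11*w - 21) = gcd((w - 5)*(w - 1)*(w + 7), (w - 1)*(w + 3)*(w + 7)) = w^2 + 6*w - 7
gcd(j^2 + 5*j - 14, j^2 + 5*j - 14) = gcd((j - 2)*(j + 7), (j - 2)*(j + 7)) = j^2 + 5*j - 14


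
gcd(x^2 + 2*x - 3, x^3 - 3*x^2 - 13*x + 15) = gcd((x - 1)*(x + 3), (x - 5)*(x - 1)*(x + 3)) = x^2 + 2*x - 3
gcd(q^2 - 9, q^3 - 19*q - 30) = q + 3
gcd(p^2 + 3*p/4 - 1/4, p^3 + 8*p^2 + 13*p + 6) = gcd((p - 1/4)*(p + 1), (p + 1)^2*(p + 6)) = p + 1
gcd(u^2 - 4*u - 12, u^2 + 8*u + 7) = 1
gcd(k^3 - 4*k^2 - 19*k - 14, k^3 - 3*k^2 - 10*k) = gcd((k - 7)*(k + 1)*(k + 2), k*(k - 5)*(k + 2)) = k + 2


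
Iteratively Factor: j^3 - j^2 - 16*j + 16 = (j + 4)*(j^2 - 5*j + 4) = (j - 1)*(j + 4)*(j - 4)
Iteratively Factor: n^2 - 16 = (n - 4)*(n + 4)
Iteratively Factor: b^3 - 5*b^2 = (b - 5)*(b^2) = b*(b - 5)*(b)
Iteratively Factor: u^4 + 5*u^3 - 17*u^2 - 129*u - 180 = (u + 3)*(u^3 + 2*u^2 - 23*u - 60) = (u - 5)*(u + 3)*(u^2 + 7*u + 12) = (u - 5)*(u + 3)^2*(u + 4)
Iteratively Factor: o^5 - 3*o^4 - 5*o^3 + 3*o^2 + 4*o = (o)*(o^4 - 3*o^3 - 5*o^2 + 3*o + 4) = o*(o + 1)*(o^3 - 4*o^2 - o + 4) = o*(o - 1)*(o + 1)*(o^2 - 3*o - 4) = o*(o - 1)*(o + 1)^2*(o - 4)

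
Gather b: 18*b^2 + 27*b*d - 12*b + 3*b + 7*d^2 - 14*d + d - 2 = 18*b^2 + b*(27*d - 9) + 7*d^2 - 13*d - 2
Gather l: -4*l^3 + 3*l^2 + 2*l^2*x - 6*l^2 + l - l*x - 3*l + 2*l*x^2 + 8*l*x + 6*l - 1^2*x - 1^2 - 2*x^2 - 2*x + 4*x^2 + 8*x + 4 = -4*l^3 + l^2*(2*x - 3) + l*(2*x^2 + 7*x + 4) + 2*x^2 + 5*x + 3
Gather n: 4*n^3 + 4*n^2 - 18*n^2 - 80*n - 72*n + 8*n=4*n^3 - 14*n^2 - 144*n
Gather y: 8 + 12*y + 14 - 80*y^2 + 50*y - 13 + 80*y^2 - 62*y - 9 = 0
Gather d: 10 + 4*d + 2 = 4*d + 12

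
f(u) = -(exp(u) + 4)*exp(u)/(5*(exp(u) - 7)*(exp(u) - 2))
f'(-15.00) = 0.00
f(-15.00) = 0.00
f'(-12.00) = 0.00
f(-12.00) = 0.00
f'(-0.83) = -0.05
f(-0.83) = -0.04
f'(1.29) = 0.33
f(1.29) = 1.01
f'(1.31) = 0.44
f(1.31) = 1.02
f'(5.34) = 0.01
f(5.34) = -0.21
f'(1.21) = -0.10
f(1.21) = 1.00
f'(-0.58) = -0.09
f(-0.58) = -0.06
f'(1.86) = 59.42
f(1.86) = 5.25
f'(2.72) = 0.66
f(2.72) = -0.54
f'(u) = -(exp(u) + 4)*exp(u)/(5*(exp(u) - 7)*(exp(u) - 2)) - exp(2*u)/(5*(exp(u) - 7)*(exp(u) - 2)) + (exp(u) + 4)*exp(2*u)/(5*(exp(u) - 7)*(exp(u) - 2)^2) + (exp(u) + 4)*exp(2*u)/(5*(exp(u) - 7)^2*(exp(u) - 2)) = (13*exp(2*u) - 28*exp(u) - 56)*exp(u)/(5*(exp(4*u) - 18*exp(3*u) + 109*exp(2*u) - 252*exp(u) + 196))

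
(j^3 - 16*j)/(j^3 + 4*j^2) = (j - 4)/j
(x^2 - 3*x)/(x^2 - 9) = x/(x + 3)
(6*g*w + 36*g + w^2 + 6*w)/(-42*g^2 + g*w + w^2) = (6*g*w + 36*g + w^2 + 6*w)/(-42*g^2 + g*w + w^2)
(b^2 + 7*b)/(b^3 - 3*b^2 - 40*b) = (b + 7)/(b^2 - 3*b - 40)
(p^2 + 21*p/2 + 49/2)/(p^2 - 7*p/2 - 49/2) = (p + 7)/(p - 7)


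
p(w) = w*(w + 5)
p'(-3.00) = -1.00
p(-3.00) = -6.00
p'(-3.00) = -1.00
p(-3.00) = -6.00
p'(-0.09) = 4.82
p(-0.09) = -0.44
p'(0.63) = 6.26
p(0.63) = 3.55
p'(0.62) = 6.24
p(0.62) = 3.48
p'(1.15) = 7.30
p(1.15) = 7.07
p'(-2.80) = -0.60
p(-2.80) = -6.16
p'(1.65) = 8.30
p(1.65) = 10.97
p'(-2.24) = 0.52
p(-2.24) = -6.18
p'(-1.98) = 1.04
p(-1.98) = -5.98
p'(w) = 2*w + 5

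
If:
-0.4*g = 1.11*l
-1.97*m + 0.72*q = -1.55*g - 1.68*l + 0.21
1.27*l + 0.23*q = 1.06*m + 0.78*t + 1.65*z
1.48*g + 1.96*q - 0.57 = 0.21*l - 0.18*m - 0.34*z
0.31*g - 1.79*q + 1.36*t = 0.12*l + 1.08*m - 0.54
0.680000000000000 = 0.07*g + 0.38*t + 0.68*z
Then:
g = -1.89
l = 0.68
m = -0.34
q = 1.84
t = 2.24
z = -0.06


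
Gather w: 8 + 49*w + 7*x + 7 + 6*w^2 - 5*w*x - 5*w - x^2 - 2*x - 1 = 6*w^2 + w*(44 - 5*x) - x^2 + 5*x + 14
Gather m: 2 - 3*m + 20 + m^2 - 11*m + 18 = m^2 - 14*m + 40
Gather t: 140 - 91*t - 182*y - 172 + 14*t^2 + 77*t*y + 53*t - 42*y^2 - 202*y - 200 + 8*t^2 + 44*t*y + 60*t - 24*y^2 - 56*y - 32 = 22*t^2 + t*(121*y + 22) - 66*y^2 - 440*y - 264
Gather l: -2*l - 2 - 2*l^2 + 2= -2*l^2 - 2*l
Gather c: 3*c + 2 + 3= 3*c + 5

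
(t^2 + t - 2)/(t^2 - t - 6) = (t - 1)/(t - 3)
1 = 1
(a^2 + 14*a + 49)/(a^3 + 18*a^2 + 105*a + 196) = 1/(a + 4)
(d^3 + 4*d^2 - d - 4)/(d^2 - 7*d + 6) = (d^2 + 5*d + 4)/(d - 6)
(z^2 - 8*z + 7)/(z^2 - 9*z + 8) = (z - 7)/(z - 8)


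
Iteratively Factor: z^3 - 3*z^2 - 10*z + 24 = (z + 3)*(z^2 - 6*z + 8) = (z - 2)*(z + 3)*(z - 4)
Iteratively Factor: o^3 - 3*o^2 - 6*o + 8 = (o - 4)*(o^2 + o - 2) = (o - 4)*(o - 1)*(o + 2)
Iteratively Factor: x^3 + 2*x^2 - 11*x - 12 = (x + 4)*(x^2 - 2*x - 3) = (x + 1)*(x + 4)*(x - 3)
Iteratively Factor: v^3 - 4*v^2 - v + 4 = (v + 1)*(v^2 - 5*v + 4) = (v - 1)*(v + 1)*(v - 4)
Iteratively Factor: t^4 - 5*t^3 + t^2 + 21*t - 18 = (t + 2)*(t^3 - 7*t^2 + 15*t - 9) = (t - 1)*(t + 2)*(t^2 - 6*t + 9) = (t - 3)*(t - 1)*(t + 2)*(t - 3)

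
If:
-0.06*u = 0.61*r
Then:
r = -0.0983606557377049*u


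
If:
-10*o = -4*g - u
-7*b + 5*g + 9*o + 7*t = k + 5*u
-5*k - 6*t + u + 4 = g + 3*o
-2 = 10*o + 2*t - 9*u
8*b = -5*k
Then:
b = 2710*u/243 - 365/243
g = 50/243 - 3269*u/486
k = 584/243 - 4336*u/243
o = 20/243 - 1259*u/486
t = 4241*u/243 - 343/243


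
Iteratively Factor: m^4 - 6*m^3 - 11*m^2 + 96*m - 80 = (m - 1)*(m^3 - 5*m^2 - 16*m + 80) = (m - 1)*(m + 4)*(m^2 - 9*m + 20) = (m - 5)*(m - 1)*(m + 4)*(m - 4)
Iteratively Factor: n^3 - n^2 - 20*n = (n)*(n^2 - n - 20) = n*(n - 5)*(n + 4)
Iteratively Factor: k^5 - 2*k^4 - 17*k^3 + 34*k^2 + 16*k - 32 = (k - 2)*(k^4 - 17*k^2 + 16) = (k - 4)*(k - 2)*(k^3 + 4*k^2 - k - 4) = (k - 4)*(k - 2)*(k - 1)*(k^2 + 5*k + 4) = (k - 4)*(k - 2)*(k - 1)*(k + 4)*(k + 1)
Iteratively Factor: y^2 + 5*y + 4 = (y + 4)*(y + 1)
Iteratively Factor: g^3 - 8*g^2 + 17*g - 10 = (g - 1)*(g^2 - 7*g + 10) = (g - 2)*(g - 1)*(g - 5)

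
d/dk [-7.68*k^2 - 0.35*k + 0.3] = -15.36*k - 0.35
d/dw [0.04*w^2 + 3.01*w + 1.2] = 0.08*w + 3.01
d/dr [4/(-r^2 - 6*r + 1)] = 8*(r + 3)/(r^2 + 6*r - 1)^2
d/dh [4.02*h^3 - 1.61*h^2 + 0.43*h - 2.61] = 12.06*h^2 - 3.22*h + 0.43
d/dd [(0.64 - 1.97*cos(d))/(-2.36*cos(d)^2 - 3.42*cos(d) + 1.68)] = (4.6492*cos(d)^2 - 3.0208*cos(d) + 1.1208)*sin(d)/(5.5696*cos(d)^4 + 16.1424*cos(d)^3 + 3.7668*cos(d)^2 - 11.4912*cos(d) + 2.8224)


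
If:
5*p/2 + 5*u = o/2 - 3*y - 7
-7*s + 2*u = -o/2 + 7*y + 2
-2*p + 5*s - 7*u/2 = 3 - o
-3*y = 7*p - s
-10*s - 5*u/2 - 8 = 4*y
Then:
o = 8556/9643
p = -52/9643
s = -4237/9643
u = -11844/9643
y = -1291/9643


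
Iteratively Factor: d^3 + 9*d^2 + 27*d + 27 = (d + 3)*(d^2 + 6*d + 9) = (d + 3)^2*(d + 3)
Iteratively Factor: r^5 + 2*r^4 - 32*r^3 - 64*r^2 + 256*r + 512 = (r - 4)*(r^4 + 6*r^3 - 8*r^2 - 96*r - 128) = (r - 4)^2*(r^3 + 10*r^2 + 32*r + 32) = (r - 4)^2*(r + 2)*(r^2 + 8*r + 16) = (r - 4)^2*(r + 2)*(r + 4)*(r + 4)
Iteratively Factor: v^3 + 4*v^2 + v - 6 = (v - 1)*(v^2 + 5*v + 6) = (v - 1)*(v + 2)*(v + 3)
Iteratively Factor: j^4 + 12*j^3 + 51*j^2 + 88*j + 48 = (j + 1)*(j^3 + 11*j^2 + 40*j + 48) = (j + 1)*(j + 4)*(j^2 + 7*j + 12) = (j + 1)*(j + 4)^2*(j + 3)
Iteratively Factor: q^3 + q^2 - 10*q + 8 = (q - 2)*(q^2 + 3*q - 4) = (q - 2)*(q - 1)*(q + 4)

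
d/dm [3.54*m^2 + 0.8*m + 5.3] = 7.08*m + 0.8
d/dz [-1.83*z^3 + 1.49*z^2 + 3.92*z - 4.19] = -5.49*z^2 + 2.98*z + 3.92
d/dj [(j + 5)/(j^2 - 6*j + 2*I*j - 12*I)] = (-j^2 - 10*j + 30 - 22*I)/(j^4 + j^3*(-12 + 4*I) + j^2*(32 - 48*I) + j*(48 + 144*I) - 144)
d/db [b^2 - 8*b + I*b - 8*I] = 2*b - 8 + I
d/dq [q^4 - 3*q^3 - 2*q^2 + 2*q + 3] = 4*q^3 - 9*q^2 - 4*q + 2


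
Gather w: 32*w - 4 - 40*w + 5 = 1 - 8*w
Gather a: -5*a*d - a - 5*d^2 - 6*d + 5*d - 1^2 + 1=a*(-5*d - 1) - 5*d^2 - d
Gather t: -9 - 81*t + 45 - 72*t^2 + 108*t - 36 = -72*t^2 + 27*t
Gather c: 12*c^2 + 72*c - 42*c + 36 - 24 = 12*c^2 + 30*c + 12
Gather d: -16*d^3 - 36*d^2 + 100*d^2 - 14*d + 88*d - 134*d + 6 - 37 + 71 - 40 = -16*d^3 + 64*d^2 - 60*d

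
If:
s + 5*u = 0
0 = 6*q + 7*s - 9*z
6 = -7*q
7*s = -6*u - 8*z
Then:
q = -6/7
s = 1440/3787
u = -288/3787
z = -1044/3787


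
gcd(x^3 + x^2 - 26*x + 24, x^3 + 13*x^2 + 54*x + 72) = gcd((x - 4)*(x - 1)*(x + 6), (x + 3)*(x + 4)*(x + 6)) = x + 6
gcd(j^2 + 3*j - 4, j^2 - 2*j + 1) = j - 1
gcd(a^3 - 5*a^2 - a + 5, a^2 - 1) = a^2 - 1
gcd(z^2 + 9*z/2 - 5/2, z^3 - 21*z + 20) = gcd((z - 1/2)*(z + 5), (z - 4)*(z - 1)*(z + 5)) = z + 5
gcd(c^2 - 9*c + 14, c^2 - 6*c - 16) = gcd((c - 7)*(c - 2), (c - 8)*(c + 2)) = 1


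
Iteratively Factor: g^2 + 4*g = (g + 4)*(g)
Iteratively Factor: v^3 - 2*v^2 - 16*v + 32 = (v - 2)*(v^2 - 16) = (v - 2)*(v + 4)*(v - 4)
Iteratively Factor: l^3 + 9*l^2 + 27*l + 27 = (l + 3)*(l^2 + 6*l + 9) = (l + 3)^2*(l + 3)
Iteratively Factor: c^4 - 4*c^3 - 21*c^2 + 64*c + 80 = (c - 4)*(c^3 - 21*c - 20) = (c - 4)*(c + 1)*(c^2 - c - 20) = (c - 4)*(c + 1)*(c + 4)*(c - 5)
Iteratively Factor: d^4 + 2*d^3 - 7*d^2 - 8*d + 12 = (d - 2)*(d^3 + 4*d^2 + d - 6) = (d - 2)*(d + 3)*(d^2 + d - 2) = (d - 2)*(d + 2)*(d + 3)*(d - 1)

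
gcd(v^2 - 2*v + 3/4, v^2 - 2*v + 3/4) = v^2 - 2*v + 3/4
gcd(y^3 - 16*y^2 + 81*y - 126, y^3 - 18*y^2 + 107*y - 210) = y^2 - 13*y + 42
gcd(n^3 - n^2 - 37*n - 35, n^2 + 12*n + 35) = n + 5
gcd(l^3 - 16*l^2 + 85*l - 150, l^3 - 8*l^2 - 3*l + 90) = l^2 - 11*l + 30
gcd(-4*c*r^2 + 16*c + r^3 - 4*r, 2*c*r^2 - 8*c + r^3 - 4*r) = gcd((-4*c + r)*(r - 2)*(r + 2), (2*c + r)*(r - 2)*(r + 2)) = r^2 - 4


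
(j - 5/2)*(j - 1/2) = j^2 - 3*j + 5/4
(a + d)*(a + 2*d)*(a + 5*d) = a^3 + 8*a^2*d + 17*a*d^2 + 10*d^3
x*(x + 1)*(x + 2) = x^3 + 3*x^2 + 2*x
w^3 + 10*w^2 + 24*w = w*(w + 4)*(w + 6)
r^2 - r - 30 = (r - 6)*(r + 5)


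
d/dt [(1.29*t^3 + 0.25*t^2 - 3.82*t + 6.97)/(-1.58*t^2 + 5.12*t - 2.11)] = (-2.0382*t^4 + 13.2096*t^3 - 12.9213*t^2 + 20.9702*t - 27.6262)/(2.4964*t^4 - 16.1792*t^3 + 32.882*t^2 - 21.6064*t + 4.4521)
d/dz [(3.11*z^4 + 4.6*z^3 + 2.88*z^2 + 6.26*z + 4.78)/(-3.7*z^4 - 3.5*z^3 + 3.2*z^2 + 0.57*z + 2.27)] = (6.13500000000001*z^6 + 41.216*z^5 + 99.6041*z^4 + 148.0468*z^3 + 63.1256*z^2 - 17.5168*z + 11.4856)/(13.69*z^8 + 25.9*z^7 - 11.43*z^6 - 26.618*z^5 - 10.548*z^4 - 12.242*z^3 + 14.8529*z^2 + 2.5878*z + 5.1529)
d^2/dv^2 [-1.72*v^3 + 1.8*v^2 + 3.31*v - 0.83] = 3.6 - 10.32*v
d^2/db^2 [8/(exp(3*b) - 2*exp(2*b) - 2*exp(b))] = 8*((-9*exp(2*b) + 8*exp(b) + 2)*(-exp(2*b) + 2*exp(b) + 2) - 2*(-3*exp(2*b) + 4*exp(b) + 2)^2)*exp(-b)/(-exp(2*b) + 2*exp(b) + 2)^3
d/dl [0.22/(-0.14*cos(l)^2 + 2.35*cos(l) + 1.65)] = (0.517 - 0.0616*cos(l))*sin(l)/(-0.14*cos(l)^2 + 2.35*cos(l) + 1.65)^2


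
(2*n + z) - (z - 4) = 2*n + 4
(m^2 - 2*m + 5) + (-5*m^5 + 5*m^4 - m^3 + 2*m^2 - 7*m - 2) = -5*m^5 + 5*m^4 - m^3 + 3*m^2 - 9*m + 3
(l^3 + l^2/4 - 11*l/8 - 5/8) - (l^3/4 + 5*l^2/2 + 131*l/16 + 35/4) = 3*l^3/4 - 9*l^2/4 - 153*l/16 - 75/8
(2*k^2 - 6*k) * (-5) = -10*k^2 + 30*k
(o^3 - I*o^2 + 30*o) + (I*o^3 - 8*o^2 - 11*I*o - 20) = o^3 + I*o^3 - 8*o^2 - I*o^2 + 30*o - 11*I*o - 20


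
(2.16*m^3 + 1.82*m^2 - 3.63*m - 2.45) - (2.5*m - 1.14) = 2.16*m^3 + 1.82*m^2 - 6.13*m - 1.31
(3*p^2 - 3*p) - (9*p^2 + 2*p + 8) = -6*p^2 - 5*p - 8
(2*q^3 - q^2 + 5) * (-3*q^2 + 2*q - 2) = -6*q^5 + 7*q^4 - 6*q^3 - 13*q^2 + 10*q - 10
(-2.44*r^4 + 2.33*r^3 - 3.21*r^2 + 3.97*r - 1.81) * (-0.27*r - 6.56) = 0.6588*r^5 + 15.3773*r^4 - 14.4181*r^3 + 19.9857*r^2 - 25.5545*r + 11.8736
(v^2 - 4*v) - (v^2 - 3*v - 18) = 18 - v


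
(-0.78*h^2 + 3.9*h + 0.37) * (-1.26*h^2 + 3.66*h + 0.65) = 0.9828*h^4 - 7.7688*h^3 + 13.3008*h^2 + 3.8892*h + 0.2405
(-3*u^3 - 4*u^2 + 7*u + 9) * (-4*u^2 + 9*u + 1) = 12*u^5 - 11*u^4 - 67*u^3 + 23*u^2 + 88*u + 9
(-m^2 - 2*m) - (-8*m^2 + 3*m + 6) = 7*m^2 - 5*m - 6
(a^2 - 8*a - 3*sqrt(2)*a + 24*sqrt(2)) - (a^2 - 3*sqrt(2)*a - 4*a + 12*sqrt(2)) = -4*a + 12*sqrt(2)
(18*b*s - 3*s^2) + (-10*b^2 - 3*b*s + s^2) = -10*b^2 + 15*b*s - 2*s^2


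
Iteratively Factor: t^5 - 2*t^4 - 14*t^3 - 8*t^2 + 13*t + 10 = (t + 1)*(t^4 - 3*t^3 - 11*t^2 + 3*t + 10) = (t - 5)*(t + 1)*(t^3 + 2*t^2 - t - 2) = (t - 5)*(t + 1)*(t + 2)*(t^2 - 1) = (t - 5)*(t + 1)^2*(t + 2)*(t - 1)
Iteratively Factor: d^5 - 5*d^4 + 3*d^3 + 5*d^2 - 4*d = (d - 4)*(d^4 - d^3 - d^2 + d) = (d - 4)*(d - 1)*(d^3 - d) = (d - 4)*(d - 1)^2*(d^2 + d) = d*(d - 4)*(d - 1)^2*(d + 1)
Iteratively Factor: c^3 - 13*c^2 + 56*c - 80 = (c - 5)*(c^2 - 8*c + 16) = (c - 5)*(c - 4)*(c - 4)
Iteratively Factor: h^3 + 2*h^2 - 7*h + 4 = (h + 4)*(h^2 - 2*h + 1) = (h - 1)*(h + 4)*(h - 1)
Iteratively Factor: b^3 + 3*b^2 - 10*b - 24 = (b - 3)*(b^2 + 6*b + 8) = (b - 3)*(b + 2)*(b + 4)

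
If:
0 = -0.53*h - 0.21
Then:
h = -0.40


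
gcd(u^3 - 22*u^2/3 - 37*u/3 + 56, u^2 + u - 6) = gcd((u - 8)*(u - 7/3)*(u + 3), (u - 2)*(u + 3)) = u + 3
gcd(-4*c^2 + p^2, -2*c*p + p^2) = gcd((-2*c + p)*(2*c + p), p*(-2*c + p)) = -2*c + p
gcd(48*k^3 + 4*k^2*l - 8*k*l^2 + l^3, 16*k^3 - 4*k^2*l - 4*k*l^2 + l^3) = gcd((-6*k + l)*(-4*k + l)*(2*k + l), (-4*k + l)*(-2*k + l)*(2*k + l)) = 8*k^2 + 2*k*l - l^2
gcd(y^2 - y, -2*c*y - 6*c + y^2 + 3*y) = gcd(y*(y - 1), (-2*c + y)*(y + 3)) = 1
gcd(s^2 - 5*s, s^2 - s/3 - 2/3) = 1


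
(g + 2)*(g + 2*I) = g^2 + 2*g + 2*I*g + 4*I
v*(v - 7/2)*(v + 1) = v^3 - 5*v^2/2 - 7*v/2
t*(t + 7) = t^2 + 7*t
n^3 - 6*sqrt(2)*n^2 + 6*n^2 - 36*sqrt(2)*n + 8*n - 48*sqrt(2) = (n + 2)*(n + 4)*(n - 6*sqrt(2))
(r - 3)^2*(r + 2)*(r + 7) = r^4 + 3*r^3 - 31*r^2 - 3*r + 126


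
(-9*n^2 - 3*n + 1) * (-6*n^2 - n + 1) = 54*n^4 + 27*n^3 - 12*n^2 - 4*n + 1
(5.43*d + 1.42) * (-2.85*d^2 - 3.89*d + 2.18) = -15.4755*d^3 - 25.1697*d^2 + 6.3136*d + 3.0956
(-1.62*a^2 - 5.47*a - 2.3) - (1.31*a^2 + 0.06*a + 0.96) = -2.93*a^2 - 5.53*a - 3.26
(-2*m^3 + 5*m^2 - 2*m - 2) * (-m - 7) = 2*m^4 + 9*m^3 - 33*m^2 + 16*m + 14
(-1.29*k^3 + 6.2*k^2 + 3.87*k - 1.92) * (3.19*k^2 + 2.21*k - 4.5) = -4.1151*k^5 + 16.9271*k^4 + 31.8523*k^3 - 25.4721*k^2 - 21.6582*k + 8.64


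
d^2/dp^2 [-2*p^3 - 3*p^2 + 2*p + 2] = -12*p - 6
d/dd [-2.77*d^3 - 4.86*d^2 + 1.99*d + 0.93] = -8.31*d^2 - 9.72*d + 1.99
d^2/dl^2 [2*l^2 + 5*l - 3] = 4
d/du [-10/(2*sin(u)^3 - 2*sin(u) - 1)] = -(20*cos(u) + 60*cos(3*u))/(sin(u) + sin(3*u) + 2)^2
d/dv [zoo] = 0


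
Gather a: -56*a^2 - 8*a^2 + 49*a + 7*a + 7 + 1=-64*a^2 + 56*a + 8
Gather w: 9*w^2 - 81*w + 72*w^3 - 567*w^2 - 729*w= 72*w^3 - 558*w^2 - 810*w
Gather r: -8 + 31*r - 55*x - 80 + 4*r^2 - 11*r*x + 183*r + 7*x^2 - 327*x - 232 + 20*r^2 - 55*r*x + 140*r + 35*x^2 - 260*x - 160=24*r^2 + r*(354 - 66*x) + 42*x^2 - 642*x - 480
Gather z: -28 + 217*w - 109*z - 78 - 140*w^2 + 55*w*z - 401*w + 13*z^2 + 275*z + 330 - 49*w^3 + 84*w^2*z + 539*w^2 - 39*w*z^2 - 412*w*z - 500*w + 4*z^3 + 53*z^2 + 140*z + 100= -49*w^3 + 399*w^2 - 684*w + 4*z^3 + z^2*(66 - 39*w) + z*(84*w^2 - 357*w + 306) + 324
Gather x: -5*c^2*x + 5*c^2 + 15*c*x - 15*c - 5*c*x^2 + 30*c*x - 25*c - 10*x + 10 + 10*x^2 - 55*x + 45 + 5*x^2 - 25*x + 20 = 5*c^2 - 40*c + x^2*(15 - 5*c) + x*(-5*c^2 + 45*c - 90) + 75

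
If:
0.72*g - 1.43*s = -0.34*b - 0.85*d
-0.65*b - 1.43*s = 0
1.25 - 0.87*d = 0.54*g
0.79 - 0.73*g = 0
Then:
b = -1.44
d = 0.77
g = 1.08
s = 0.66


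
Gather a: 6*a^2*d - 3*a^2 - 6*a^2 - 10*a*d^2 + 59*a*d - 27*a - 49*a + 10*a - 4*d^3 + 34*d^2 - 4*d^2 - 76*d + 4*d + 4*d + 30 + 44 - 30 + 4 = a^2*(6*d - 9) + a*(-10*d^2 + 59*d - 66) - 4*d^3 + 30*d^2 - 68*d + 48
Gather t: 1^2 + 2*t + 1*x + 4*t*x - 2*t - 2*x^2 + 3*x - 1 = 4*t*x - 2*x^2 + 4*x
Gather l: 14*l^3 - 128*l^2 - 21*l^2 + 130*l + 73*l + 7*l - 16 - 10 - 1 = 14*l^3 - 149*l^2 + 210*l - 27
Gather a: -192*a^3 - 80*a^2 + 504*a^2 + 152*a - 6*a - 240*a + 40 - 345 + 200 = -192*a^3 + 424*a^2 - 94*a - 105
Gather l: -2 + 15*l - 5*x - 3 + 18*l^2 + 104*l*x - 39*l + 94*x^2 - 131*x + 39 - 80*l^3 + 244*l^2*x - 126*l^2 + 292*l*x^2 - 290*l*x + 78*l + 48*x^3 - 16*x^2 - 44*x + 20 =-80*l^3 + l^2*(244*x - 108) + l*(292*x^2 - 186*x + 54) + 48*x^3 + 78*x^2 - 180*x + 54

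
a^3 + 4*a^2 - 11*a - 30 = (a - 3)*(a + 2)*(a + 5)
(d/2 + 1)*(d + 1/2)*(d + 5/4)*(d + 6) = d^4/2 + 39*d^3/8 + 213*d^2/16 + 13*d + 15/4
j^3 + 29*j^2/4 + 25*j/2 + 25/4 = (j + 1)*(j + 5/4)*(j + 5)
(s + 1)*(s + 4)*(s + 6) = s^3 + 11*s^2 + 34*s + 24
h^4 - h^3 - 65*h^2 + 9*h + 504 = (h - 8)*(h - 3)*(h + 3)*(h + 7)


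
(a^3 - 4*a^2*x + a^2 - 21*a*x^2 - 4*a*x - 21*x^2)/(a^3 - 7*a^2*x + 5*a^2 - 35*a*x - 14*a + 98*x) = (a^2 + 3*a*x + a + 3*x)/(a^2 + 5*a - 14)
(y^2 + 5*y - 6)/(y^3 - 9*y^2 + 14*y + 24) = (y^2 + 5*y - 6)/(y^3 - 9*y^2 + 14*y + 24)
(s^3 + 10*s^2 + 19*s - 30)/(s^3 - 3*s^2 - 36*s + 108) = (s^2 + 4*s - 5)/(s^2 - 9*s + 18)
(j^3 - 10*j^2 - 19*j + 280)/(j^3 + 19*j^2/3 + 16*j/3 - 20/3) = 3*(j^2 - 15*j + 56)/(3*j^2 + 4*j - 4)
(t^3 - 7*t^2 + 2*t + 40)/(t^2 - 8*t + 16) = (t^2 - 3*t - 10)/(t - 4)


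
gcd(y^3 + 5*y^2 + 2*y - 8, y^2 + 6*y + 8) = y^2 + 6*y + 8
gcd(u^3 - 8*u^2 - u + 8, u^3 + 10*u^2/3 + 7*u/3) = u + 1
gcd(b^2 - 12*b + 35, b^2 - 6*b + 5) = b - 5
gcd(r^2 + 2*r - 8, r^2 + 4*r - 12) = r - 2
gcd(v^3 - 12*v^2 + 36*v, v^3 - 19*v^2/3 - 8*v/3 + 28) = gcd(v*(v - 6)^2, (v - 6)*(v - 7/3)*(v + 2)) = v - 6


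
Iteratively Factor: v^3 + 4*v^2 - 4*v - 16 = (v + 4)*(v^2 - 4) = (v + 2)*(v + 4)*(v - 2)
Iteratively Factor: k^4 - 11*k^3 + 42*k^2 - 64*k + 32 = (k - 1)*(k^3 - 10*k^2 + 32*k - 32) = (k - 4)*(k - 1)*(k^2 - 6*k + 8) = (k - 4)*(k - 2)*(k - 1)*(k - 4)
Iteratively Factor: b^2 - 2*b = (b - 2)*(b)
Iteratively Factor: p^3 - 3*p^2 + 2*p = (p - 1)*(p^2 - 2*p) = p*(p - 1)*(p - 2)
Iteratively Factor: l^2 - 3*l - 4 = (l - 4)*(l + 1)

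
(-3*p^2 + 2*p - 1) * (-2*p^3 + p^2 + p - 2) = 6*p^5 - 7*p^4 + p^3 + 7*p^2 - 5*p + 2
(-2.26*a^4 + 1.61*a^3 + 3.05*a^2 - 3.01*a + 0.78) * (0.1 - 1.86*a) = 4.2036*a^5 - 3.2206*a^4 - 5.512*a^3 + 5.9036*a^2 - 1.7518*a + 0.078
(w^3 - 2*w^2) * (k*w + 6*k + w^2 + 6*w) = k*w^4 + 4*k*w^3 - 12*k*w^2 + w^5 + 4*w^4 - 12*w^3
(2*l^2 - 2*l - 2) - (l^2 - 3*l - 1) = l^2 + l - 1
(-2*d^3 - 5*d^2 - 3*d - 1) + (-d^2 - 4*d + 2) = -2*d^3 - 6*d^2 - 7*d + 1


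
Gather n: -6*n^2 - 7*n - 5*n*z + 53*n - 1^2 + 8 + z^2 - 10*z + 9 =-6*n^2 + n*(46 - 5*z) + z^2 - 10*z + 16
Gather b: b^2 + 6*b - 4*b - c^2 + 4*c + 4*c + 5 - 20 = b^2 + 2*b - c^2 + 8*c - 15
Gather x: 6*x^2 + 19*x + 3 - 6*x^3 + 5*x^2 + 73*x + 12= -6*x^3 + 11*x^2 + 92*x + 15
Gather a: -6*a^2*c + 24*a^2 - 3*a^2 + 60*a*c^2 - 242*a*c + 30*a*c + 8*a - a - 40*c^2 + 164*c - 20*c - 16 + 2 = a^2*(21 - 6*c) + a*(60*c^2 - 212*c + 7) - 40*c^2 + 144*c - 14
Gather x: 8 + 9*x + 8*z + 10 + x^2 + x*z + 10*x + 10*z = x^2 + x*(z + 19) + 18*z + 18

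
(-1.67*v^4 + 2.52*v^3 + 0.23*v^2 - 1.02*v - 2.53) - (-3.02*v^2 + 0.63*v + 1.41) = -1.67*v^4 + 2.52*v^3 + 3.25*v^2 - 1.65*v - 3.94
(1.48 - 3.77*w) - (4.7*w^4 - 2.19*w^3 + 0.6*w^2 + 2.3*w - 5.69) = -4.7*w^4 + 2.19*w^3 - 0.6*w^2 - 6.07*w + 7.17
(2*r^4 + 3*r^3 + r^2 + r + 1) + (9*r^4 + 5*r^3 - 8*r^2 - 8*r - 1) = 11*r^4 + 8*r^3 - 7*r^2 - 7*r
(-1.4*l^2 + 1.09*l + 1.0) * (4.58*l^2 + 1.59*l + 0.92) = -6.412*l^4 + 2.7662*l^3 + 5.0251*l^2 + 2.5928*l + 0.92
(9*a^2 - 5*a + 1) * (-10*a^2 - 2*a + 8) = -90*a^4 + 32*a^3 + 72*a^2 - 42*a + 8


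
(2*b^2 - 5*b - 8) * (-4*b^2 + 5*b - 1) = -8*b^4 + 30*b^3 + 5*b^2 - 35*b + 8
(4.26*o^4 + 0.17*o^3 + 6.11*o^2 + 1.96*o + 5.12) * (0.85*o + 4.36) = 3.621*o^5 + 18.7181*o^4 + 5.9347*o^3 + 28.3056*o^2 + 12.8976*o + 22.3232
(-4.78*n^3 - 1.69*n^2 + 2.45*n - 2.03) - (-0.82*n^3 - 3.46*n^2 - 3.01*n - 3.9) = -3.96*n^3 + 1.77*n^2 + 5.46*n + 1.87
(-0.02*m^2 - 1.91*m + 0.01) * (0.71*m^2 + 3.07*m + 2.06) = -0.0142*m^4 - 1.4175*m^3 - 5.8978*m^2 - 3.9039*m + 0.0206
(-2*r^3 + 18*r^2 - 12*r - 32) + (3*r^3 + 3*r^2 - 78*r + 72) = r^3 + 21*r^2 - 90*r + 40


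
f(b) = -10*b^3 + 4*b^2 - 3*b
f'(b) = -30*b^2 + 8*b - 3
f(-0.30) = 1.53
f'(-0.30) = -8.10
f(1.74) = -45.79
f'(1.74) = -79.91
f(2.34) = -113.25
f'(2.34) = -148.55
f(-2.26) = 142.64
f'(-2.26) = -174.31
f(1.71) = -43.44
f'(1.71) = -77.04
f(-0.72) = 7.97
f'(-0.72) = -24.31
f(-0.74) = 8.46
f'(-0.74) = -25.35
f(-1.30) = 32.63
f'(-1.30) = -64.10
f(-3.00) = 315.00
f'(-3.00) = -297.00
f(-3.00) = 315.00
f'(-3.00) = -297.00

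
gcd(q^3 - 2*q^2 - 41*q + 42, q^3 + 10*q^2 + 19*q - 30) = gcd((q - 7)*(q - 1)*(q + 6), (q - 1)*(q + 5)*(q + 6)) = q^2 + 5*q - 6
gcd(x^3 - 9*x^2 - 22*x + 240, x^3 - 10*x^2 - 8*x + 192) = x^2 - 14*x + 48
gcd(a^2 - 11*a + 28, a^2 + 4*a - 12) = 1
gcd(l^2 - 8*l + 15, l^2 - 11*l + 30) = l - 5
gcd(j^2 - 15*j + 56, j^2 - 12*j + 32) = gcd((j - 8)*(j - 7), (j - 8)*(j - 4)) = j - 8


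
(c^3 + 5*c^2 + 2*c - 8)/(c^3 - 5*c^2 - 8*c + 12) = (c + 4)/(c - 6)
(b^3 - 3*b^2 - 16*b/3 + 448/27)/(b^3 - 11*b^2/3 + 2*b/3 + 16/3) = (b^2 - b/3 - 56/9)/(b^2 - b - 2)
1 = 1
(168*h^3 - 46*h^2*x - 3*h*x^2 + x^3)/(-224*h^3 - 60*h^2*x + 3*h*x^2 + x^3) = (24*h^2 - 10*h*x + x^2)/(-32*h^2 - 4*h*x + x^2)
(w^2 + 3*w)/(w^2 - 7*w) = (w + 3)/(w - 7)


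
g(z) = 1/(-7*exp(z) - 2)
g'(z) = 7*exp(z)/(-7*exp(z) - 2)^2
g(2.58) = -0.01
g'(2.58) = 0.01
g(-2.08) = -0.35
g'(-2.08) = 0.11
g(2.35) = -0.01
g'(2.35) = 0.01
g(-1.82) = -0.32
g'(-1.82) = 0.12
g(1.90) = -0.02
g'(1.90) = 0.02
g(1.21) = -0.04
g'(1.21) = 0.04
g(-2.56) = -0.39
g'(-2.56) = 0.08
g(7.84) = -0.00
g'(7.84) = 0.00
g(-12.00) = -0.50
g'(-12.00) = 0.00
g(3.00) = -0.00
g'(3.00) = 0.01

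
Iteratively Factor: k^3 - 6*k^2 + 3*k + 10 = (k - 5)*(k^2 - k - 2) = (k - 5)*(k - 2)*(k + 1)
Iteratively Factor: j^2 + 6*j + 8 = (j + 4)*(j + 2)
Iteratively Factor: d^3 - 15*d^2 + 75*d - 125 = (d - 5)*(d^2 - 10*d + 25) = (d - 5)^2*(d - 5)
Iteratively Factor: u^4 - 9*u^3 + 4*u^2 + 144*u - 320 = (u - 5)*(u^3 - 4*u^2 - 16*u + 64) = (u - 5)*(u + 4)*(u^2 - 8*u + 16) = (u - 5)*(u - 4)*(u + 4)*(u - 4)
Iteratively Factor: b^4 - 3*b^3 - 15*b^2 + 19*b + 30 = (b - 5)*(b^3 + 2*b^2 - 5*b - 6) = (b - 5)*(b + 1)*(b^2 + b - 6) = (b - 5)*(b - 2)*(b + 1)*(b + 3)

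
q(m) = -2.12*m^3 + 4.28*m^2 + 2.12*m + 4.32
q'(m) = -6.36*m^2 + 8.56*m + 2.12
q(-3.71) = 163.62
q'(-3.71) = -117.18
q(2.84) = -3.70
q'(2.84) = -24.87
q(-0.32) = 4.15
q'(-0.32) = -1.27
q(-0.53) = 4.71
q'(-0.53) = -4.20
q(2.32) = 5.80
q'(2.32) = -12.25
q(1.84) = 9.50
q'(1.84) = -3.66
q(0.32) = 5.37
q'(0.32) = 4.21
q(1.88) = 9.35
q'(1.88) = -4.27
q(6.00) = -286.80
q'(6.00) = -175.48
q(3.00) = -8.04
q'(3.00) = -29.44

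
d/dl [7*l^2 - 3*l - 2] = 14*l - 3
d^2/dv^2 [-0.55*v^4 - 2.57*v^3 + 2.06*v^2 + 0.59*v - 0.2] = -6.6*v^2 - 15.42*v + 4.12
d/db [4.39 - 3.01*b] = -3.01000000000000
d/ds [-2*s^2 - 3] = -4*s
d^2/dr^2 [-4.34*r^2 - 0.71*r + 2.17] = -8.68000000000000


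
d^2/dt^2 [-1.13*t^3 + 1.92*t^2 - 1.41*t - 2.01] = 3.84 - 6.78*t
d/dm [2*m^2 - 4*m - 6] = 4*m - 4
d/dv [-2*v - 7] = -2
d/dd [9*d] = 9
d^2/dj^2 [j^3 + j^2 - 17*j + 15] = 6*j + 2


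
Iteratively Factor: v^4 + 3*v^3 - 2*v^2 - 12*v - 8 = (v - 2)*(v^3 + 5*v^2 + 8*v + 4) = (v - 2)*(v + 2)*(v^2 + 3*v + 2) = (v - 2)*(v + 1)*(v + 2)*(v + 2)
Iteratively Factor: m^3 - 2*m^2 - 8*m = (m + 2)*(m^2 - 4*m) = (m - 4)*(m + 2)*(m)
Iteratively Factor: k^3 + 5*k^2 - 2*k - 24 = (k + 3)*(k^2 + 2*k - 8) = (k + 3)*(k + 4)*(k - 2)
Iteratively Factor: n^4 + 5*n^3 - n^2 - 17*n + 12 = (n + 3)*(n^3 + 2*n^2 - 7*n + 4) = (n - 1)*(n + 3)*(n^2 + 3*n - 4) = (n - 1)^2*(n + 3)*(n + 4)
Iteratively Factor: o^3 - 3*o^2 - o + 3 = (o + 1)*(o^2 - 4*o + 3) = (o - 3)*(o + 1)*(o - 1)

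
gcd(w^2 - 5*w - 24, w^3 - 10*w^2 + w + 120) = w^2 - 5*w - 24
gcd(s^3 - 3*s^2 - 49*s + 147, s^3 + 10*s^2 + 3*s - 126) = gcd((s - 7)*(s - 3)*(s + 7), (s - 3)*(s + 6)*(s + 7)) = s^2 + 4*s - 21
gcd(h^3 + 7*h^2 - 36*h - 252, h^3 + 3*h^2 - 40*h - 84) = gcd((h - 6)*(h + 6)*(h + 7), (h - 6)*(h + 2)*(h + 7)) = h^2 + h - 42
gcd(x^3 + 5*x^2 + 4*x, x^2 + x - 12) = x + 4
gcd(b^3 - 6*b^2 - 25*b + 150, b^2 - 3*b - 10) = b - 5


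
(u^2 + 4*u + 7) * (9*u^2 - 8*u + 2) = 9*u^4 + 28*u^3 + 33*u^2 - 48*u + 14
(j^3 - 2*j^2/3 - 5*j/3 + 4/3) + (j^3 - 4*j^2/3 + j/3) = 2*j^3 - 2*j^2 - 4*j/3 + 4/3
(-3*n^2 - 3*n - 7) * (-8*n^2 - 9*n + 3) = 24*n^4 + 51*n^3 + 74*n^2 + 54*n - 21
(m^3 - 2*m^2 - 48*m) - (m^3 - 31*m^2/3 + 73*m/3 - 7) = 25*m^2/3 - 217*m/3 + 7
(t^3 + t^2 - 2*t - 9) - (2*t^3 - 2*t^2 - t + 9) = -t^3 + 3*t^2 - t - 18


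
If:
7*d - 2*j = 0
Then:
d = 2*j/7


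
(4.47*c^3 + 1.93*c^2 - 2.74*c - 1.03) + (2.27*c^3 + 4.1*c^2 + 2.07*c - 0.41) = 6.74*c^3 + 6.03*c^2 - 0.67*c - 1.44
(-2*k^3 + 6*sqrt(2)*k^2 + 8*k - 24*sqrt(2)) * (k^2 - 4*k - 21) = -2*k^5 + 8*k^4 + 6*sqrt(2)*k^4 - 24*sqrt(2)*k^3 + 50*k^3 - 150*sqrt(2)*k^2 - 32*k^2 - 168*k + 96*sqrt(2)*k + 504*sqrt(2)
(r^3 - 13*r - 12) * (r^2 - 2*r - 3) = r^5 - 2*r^4 - 16*r^3 + 14*r^2 + 63*r + 36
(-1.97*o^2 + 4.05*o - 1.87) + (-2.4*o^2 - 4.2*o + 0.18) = -4.37*o^2 - 0.15*o - 1.69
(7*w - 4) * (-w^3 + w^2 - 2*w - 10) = -7*w^4 + 11*w^3 - 18*w^2 - 62*w + 40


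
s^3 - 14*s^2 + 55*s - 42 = (s - 7)*(s - 6)*(s - 1)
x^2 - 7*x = x*(x - 7)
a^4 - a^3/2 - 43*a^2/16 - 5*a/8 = a*(a - 2)*(a + 1/4)*(a + 5/4)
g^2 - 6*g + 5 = (g - 5)*(g - 1)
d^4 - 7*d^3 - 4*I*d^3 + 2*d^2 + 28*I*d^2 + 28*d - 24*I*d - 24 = (d - 6)*(d - 1)*(d - 2*I)^2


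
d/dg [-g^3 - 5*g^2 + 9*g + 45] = -3*g^2 - 10*g + 9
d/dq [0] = 0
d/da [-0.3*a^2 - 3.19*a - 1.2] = -0.6*a - 3.19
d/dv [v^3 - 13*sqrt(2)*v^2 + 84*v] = 3*v^2 - 26*sqrt(2)*v + 84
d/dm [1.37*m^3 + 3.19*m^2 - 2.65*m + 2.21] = 4.11*m^2 + 6.38*m - 2.65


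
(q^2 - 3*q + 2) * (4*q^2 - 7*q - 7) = 4*q^4 - 19*q^3 + 22*q^2 + 7*q - 14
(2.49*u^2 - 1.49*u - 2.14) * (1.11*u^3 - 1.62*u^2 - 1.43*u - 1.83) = 2.7639*u^5 - 5.6877*u^4 - 3.5223*u^3 + 1.0408*u^2 + 5.7869*u + 3.9162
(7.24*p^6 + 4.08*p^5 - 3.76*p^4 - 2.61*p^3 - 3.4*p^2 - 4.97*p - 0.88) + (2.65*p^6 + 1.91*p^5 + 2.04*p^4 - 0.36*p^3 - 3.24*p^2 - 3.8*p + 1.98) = 9.89*p^6 + 5.99*p^5 - 1.72*p^4 - 2.97*p^3 - 6.64*p^2 - 8.77*p + 1.1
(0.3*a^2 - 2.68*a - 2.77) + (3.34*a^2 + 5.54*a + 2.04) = 3.64*a^2 + 2.86*a - 0.73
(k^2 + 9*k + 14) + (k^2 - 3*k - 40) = 2*k^2 + 6*k - 26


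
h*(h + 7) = h^2 + 7*h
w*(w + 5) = w^2 + 5*w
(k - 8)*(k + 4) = k^2 - 4*k - 32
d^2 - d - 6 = (d - 3)*(d + 2)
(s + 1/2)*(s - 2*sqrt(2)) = s^2 - 2*sqrt(2)*s + s/2 - sqrt(2)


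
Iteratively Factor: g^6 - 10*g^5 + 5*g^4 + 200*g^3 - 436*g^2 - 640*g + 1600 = (g + 2)*(g^5 - 12*g^4 + 29*g^3 + 142*g^2 - 720*g + 800) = (g - 5)*(g + 2)*(g^4 - 7*g^3 - 6*g^2 + 112*g - 160) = (g - 5)*(g - 4)*(g + 2)*(g^3 - 3*g^2 - 18*g + 40) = (g - 5)*(g - 4)*(g - 2)*(g + 2)*(g^2 - g - 20) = (g - 5)^2*(g - 4)*(g - 2)*(g + 2)*(g + 4)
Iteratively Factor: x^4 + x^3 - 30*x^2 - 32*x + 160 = (x + 4)*(x^3 - 3*x^2 - 18*x + 40) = (x - 2)*(x + 4)*(x^2 - x - 20) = (x - 2)*(x + 4)^2*(x - 5)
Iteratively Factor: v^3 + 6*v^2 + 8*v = (v)*(v^2 + 6*v + 8) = v*(v + 2)*(v + 4)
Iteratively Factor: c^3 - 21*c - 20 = (c + 1)*(c^2 - c - 20) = (c + 1)*(c + 4)*(c - 5)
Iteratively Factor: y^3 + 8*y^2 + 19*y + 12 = (y + 1)*(y^2 + 7*y + 12) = (y + 1)*(y + 3)*(y + 4)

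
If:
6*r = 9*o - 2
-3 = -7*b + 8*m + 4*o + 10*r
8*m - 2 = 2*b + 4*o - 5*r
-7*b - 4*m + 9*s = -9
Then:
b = 558*s/461 + 421/461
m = 243*s/1844 + 601/922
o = 180*s/461 + 110/1383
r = 270*s/461 - 296/1383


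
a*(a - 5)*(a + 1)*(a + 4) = a^4 - 21*a^2 - 20*a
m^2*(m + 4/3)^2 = m^4 + 8*m^3/3 + 16*m^2/9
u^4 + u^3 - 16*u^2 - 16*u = u*(u - 4)*(u + 1)*(u + 4)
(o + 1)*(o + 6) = o^2 + 7*o + 6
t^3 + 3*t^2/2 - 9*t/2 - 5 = (t - 2)*(t + 1)*(t + 5/2)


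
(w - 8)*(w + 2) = w^2 - 6*w - 16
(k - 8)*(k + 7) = k^2 - k - 56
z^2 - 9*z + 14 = (z - 7)*(z - 2)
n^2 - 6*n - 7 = (n - 7)*(n + 1)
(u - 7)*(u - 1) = u^2 - 8*u + 7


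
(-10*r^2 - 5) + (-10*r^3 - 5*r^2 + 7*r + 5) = -10*r^3 - 15*r^2 + 7*r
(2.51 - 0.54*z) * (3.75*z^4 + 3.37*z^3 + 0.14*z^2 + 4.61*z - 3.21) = -2.025*z^5 + 7.5927*z^4 + 8.3831*z^3 - 2.138*z^2 + 13.3045*z - 8.0571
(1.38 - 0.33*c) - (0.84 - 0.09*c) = 0.54 - 0.24*c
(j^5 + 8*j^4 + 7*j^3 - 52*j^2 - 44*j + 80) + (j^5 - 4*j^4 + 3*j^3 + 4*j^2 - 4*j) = 2*j^5 + 4*j^4 + 10*j^3 - 48*j^2 - 48*j + 80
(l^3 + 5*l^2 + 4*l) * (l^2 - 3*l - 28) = l^5 + 2*l^4 - 39*l^3 - 152*l^2 - 112*l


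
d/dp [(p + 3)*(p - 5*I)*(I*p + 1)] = 3*I*p^2 + 6*p*(2 + I) + 18 - 5*I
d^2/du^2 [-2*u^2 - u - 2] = -4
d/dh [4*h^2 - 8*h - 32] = 8*h - 8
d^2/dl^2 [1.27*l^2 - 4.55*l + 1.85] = 2.54000000000000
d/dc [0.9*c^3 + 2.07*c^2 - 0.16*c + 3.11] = 2.7*c^2 + 4.14*c - 0.16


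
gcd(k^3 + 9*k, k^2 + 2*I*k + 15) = k - 3*I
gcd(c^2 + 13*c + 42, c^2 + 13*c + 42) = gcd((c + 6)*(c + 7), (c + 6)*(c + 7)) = c^2 + 13*c + 42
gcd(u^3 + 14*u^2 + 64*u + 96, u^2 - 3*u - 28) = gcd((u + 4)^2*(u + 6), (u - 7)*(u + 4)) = u + 4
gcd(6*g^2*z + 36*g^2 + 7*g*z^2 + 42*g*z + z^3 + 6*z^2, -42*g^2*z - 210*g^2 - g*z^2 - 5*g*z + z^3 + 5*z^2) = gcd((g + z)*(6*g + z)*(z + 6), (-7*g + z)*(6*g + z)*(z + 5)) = 6*g + z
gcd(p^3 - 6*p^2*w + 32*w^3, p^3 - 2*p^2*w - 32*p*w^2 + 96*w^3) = p^2 - 8*p*w + 16*w^2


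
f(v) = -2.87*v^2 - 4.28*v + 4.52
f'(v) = -5.74*v - 4.28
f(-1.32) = 5.17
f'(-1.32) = 3.30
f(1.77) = -12.05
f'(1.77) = -14.44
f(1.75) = -11.76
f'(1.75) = -14.32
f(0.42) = 2.22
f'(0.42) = -6.69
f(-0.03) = 4.65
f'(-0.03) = -4.11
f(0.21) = 3.49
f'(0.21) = -5.49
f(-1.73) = 3.33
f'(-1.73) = 5.65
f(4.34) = -68.11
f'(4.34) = -29.19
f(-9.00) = -189.43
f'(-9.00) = 47.38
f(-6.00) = -73.12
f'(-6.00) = 30.16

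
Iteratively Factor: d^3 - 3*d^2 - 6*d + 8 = (d - 1)*(d^2 - 2*d - 8) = (d - 4)*(d - 1)*(d + 2)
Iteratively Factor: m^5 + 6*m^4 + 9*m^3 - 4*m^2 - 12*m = (m)*(m^4 + 6*m^3 + 9*m^2 - 4*m - 12) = m*(m + 3)*(m^3 + 3*m^2 - 4) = m*(m + 2)*(m + 3)*(m^2 + m - 2) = m*(m - 1)*(m + 2)*(m + 3)*(m + 2)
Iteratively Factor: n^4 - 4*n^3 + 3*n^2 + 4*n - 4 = (n - 2)*(n^3 - 2*n^2 - n + 2) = (n - 2)^2*(n^2 - 1) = (n - 2)^2*(n + 1)*(n - 1)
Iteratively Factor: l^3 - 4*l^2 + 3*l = (l - 3)*(l^2 - l) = (l - 3)*(l - 1)*(l)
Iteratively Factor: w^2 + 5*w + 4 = (w + 4)*(w + 1)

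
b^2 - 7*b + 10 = (b - 5)*(b - 2)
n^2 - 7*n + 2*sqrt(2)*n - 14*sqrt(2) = (n - 7)*(n + 2*sqrt(2))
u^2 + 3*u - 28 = (u - 4)*(u + 7)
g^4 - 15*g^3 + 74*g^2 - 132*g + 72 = (g - 6)^2*(g - 2)*(g - 1)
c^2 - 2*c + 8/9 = (c - 4/3)*(c - 2/3)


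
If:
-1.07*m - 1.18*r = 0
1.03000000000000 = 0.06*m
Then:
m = 17.17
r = -15.57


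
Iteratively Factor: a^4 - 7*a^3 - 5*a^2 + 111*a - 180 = (a + 4)*(a^3 - 11*a^2 + 39*a - 45) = (a - 5)*(a + 4)*(a^2 - 6*a + 9) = (a - 5)*(a - 3)*(a + 4)*(a - 3)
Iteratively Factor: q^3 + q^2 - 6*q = (q - 2)*(q^2 + 3*q) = (q - 2)*(q + 3)*(q)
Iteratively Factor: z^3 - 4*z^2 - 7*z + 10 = (z - 1)*(z^2 - 3*z - 10) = (z - 1)*(z + 2)*(z - 5)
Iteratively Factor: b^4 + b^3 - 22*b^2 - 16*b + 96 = (b - 2)*(b^3 + 3*b^2 - 16*b - 48) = (b - 2)*(b + 4)*(b^2 - b - 12) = (b - 4)*(b - 2)*(b + 4)*(b + 3)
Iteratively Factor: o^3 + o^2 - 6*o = (o)*(o^2 + o - 6) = o*(o - 2)*(o + 3)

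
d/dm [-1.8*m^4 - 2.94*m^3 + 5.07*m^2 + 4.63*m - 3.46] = -7.2*m^3 - 8.82*m^2 + 10.14*m + 4.63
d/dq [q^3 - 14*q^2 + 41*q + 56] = 3*q^2 - 28*q + 41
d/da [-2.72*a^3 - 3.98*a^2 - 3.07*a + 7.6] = -8.16*a^2 - 7.96*a - 3.07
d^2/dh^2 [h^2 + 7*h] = 2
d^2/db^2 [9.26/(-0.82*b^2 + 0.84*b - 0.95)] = (12.452848*b^2 - 12.756576*b - 9.26*(1.64*b - 0.84)*(3.28*b - 1.68) + 14.42708)/(0.82*b^2 - 0.84*b + 0.95)^3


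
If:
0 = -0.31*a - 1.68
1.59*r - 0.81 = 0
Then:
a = -5.42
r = 0.51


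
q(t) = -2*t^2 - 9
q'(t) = -4*t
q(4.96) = -58.20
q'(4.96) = -19.84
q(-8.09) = -139.90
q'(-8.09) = 32.36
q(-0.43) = -9.37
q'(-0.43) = 1.72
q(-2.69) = -23.47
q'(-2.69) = 10.76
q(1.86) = -15.92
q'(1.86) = -7.44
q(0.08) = -9.01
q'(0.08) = -0.32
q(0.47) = -9.44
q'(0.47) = -1.88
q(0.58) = -9.67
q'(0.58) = -2.32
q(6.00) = -81.00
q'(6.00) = -24.00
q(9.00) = -171.00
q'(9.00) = -36.00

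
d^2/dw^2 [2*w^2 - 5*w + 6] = 4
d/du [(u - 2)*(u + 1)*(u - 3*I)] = 3*u^2 + u*(-2 - 6*I) - 2 + 3*I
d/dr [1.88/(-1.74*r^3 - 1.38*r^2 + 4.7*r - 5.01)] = (9.8136*r^2 + 5.1888*r - 8.836)/(1.74*r^3 + 1.38*r^2 - 4.7*r + 5.01)^2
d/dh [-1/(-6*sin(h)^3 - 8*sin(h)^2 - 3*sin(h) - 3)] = (-16*sin(h) + 9*cos(2*h) - 12)*cos(h)/(6*sin(h)^3 + 8*sin(h)^2 + 3*sin(h) + 3)^2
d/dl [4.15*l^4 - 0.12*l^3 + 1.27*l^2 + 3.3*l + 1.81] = 16.6*l^3 - 0.36*l^2 + 2.54*l + 3.3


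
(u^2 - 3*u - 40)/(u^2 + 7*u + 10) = (u - 8)/(u + 2)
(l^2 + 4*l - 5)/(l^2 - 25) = (l - 1)/(l - 5)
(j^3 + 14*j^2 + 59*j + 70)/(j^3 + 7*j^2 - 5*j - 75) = (j^2 + 9*j + 14)/(j^2 + 2*j - 15)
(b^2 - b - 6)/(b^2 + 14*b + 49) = (b^2 - b - 6)/(b^2 + 14*b + 49)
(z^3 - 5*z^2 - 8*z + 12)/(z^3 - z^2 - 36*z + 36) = (z + 2)/(z + 6)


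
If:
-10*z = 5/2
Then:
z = -1/4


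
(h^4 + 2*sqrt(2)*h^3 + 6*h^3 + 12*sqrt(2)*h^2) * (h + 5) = h^5 + 2*sqrt(2)*h^4 + 11*h^4 + 30*h^3 + 22*sqrt(2)*h^3 + 60*sqrt(2)*h^2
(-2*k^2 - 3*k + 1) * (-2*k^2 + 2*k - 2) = 4*k^4 + 2*k^3 - 4*k^2 + 8*k - 2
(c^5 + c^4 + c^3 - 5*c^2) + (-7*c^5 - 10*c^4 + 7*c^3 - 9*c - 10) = -6*c^5 - 9*c^4 + 8*c^3 - 5*c^2 - 9*c - 10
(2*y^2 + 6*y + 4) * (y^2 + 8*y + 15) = 2*y^4 + 22*y^3 + 82*y^2 + 122*y + 60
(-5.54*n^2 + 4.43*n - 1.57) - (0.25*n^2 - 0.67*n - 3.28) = -5.79*n^2 + 5.1*n + 1.71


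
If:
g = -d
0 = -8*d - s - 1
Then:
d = -s/8 - 1/8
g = s/8 + 1/8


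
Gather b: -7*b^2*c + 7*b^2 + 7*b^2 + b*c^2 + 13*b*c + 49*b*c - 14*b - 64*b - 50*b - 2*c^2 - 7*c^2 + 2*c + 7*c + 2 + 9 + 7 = b^2*(14 - 7*c) + b*(c^2 + 62*c - 128) - 9*c^2 + 9*c + 18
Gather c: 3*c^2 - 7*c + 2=3*c^2 - 7*c + 2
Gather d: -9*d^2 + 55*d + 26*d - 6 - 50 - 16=-9*d^2 + 81*d - 72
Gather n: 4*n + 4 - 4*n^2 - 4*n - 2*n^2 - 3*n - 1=-6*n^2 - 3*n + 3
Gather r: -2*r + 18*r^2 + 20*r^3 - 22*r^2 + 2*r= 20*r^3 - 4*r^2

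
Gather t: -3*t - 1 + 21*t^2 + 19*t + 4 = 21*t^2 + 16*t + 3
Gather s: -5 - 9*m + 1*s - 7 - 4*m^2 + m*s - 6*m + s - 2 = -4*m^2 - 15*m + s*(m + 2) - 14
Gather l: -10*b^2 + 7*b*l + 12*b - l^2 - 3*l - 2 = -10*b^2 + 12*b - l^2 + l*(7*b - 3) - 2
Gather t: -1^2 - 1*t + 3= 2 - t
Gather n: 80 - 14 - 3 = 63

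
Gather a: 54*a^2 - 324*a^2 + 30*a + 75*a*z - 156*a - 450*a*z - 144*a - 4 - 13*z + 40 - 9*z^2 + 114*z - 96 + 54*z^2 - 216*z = -270*a^2 + a*(-375*z - 270) + 45*z^2 - 115*z - 60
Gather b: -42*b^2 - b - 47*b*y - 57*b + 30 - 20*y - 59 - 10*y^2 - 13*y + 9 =-42*b^2 + b*(-47*y - 58) - 10*y^2 - 33*y - 20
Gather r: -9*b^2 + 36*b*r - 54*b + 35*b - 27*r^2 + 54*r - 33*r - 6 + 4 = -9*b^2 - 19*b - 27*r^2 + r*(36*b + 21) - 2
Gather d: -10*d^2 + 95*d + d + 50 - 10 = -10*d^2 + 96*d + 40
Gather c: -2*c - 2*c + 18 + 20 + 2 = 40 - 4*c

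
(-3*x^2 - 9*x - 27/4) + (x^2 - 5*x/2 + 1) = -2*x^2 - 23*x/2 - 23/4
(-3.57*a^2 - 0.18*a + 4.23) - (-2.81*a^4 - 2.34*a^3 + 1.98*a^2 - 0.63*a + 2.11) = 2.81*a^4 + 2.34*a^3 - 5.55*a^2 + 0.45*a + 2.12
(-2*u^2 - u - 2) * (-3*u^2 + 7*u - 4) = 6*u^4 - 11*u^3 + 7*u^2 - 10*u + 8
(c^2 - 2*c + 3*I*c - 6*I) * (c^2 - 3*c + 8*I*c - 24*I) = c^4 - 5*c^3 + 11*I*c^3 - 18*c^2 - 55*I*c^2 + 120*c + 66*I*c - 144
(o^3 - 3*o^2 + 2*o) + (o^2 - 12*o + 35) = o^3 - 2*o^2 - 10*o + 35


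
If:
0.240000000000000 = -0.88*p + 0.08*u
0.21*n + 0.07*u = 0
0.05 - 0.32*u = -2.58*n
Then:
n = -0.01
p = -0.27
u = 0.04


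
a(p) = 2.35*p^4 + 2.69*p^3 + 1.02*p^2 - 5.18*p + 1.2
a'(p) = 9.4*p^3 + 8.07*p^2 + 2.04*p - 5.18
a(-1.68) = 18.75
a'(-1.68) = -30.40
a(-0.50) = 3.86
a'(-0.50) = -5.36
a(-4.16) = 550.53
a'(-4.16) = -550.73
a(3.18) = 321.86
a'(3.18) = 385.19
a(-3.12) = 168.27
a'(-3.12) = -218.48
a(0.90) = 0.87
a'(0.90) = 10.05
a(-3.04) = 151.51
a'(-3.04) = -200.89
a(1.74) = 30.99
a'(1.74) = 72.32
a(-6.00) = 2533.56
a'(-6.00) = -1757.30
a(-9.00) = 13587.78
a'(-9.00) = -6222.47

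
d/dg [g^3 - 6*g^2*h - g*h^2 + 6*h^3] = 3*g^2 - 12*g*h - h^2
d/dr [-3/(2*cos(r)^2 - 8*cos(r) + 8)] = -3*sin(r)/(cos(r) - 2)^3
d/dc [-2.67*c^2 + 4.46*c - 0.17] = 4.46 - 5.34*c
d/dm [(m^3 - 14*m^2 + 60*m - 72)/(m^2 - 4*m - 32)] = (m^4 - 8*m^3 - 100*m^2 + 1040*m - 2208)/(m^4 - 8*m^3 - 48*m^2 + 256*m + 1024)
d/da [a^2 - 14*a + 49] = 2*a - 14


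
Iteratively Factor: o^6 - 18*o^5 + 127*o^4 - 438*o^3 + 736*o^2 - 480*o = (o - 5)*(o^5 - 13*o^4 + 62*o^3 - 128*o^2 + 96*o) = (o - 5)*(o - 4)*(o^4 - 9*o^3 + 26*o^2 - 24*o) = (o - 5)*(o - 4)^2*(o^3 - 5*o^2 + 6*o) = (o - 5)*(o - 4)^2*(o - 2)*(o^2 - 3*o) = o*(o - 5)*(o - 4)^2*(o - 2)*(o - 3)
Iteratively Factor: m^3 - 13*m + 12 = (m - 1)*(m^2 + m - 12) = (m - 1)*(m + 4)*(m - 3)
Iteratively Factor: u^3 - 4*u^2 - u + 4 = (u - 1)*(u^2 - 3*u - 4) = (u - 1)*(u + 1)*(u - 4)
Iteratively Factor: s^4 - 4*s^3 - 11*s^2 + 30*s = (s - 5)*(s^3 + s^2 - 6*s) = (s - 5)*(s + 3)*(s^2 - 2*s) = s*(s - 5)*(s + 3)*(s - 2)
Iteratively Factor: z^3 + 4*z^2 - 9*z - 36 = (z - 3)*(z^2 + 7*z + 12) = (z - 3)*(z + 4)*(z + 3)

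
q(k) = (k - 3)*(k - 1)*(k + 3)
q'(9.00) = 216.00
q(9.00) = 576.00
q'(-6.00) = 111.00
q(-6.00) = -189.00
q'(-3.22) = 28.55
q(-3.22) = -5.77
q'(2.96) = 11.36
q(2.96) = -0.47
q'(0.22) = -9.29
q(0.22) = 6.98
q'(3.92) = 29.26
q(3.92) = 18.59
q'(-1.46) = 0.31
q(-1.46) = 16.90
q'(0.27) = -9.32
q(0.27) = 6.52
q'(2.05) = -0.49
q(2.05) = -5.04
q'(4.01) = 31.22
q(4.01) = 21.31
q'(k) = (k - 3)*(k - 1) + (k - 3)*(k + 3) + (k - 1)*(k + 3) = 3*k^2 - 2*k - 9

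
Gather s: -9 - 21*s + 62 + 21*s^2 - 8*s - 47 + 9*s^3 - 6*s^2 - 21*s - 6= 9*s^3 + 15*s^2 - 50*s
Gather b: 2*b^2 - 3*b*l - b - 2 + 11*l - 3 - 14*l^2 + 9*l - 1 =2*b^2 + b*(-3*l - 1) - 14*l^2 + 20*l - 6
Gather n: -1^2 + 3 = 2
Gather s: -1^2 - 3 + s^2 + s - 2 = s^2 + s - 6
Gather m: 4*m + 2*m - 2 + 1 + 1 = 6*m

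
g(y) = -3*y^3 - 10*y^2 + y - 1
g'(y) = -9*y^2 - 20*y + 1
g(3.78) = -302.13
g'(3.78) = -203.20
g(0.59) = -4.51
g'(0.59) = -13.93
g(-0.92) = -8.05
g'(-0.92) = 11.78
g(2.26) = -84.45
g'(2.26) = -90.17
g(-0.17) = -1.44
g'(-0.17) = 4.14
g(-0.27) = -1.94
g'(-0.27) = 5.74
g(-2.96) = -13.77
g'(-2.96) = -18.65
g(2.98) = -166.21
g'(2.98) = -138.52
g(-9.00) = 1367.00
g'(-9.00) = -548.00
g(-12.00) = 3731.00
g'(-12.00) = -1055.00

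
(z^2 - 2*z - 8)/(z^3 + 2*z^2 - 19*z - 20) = (z + 2)/(z^2 + 6*z + 5)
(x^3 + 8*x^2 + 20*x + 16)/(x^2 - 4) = (x^2 + 6*x + 8)/(x - 2)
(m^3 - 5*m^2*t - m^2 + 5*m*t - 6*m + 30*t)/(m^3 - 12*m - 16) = (m^2 - 5*m*t - 3*m + 15*t)/(m^2 - 2*m - 8)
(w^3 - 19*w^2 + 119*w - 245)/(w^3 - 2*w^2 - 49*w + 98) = (w^2 - 12*w + 35)/(w^2 + 5*w - 14)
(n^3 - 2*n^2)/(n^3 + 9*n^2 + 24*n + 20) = n^2*(n - 2)/(n^3 + 9*n^2 + 24*n + 20)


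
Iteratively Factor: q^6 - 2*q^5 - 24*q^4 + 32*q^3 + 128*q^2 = (q - 4)*(q^5 + 2*q^4 - 16*q^3 - 32*q^2) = (q - 4)*(q + 2)*(q^4 - 16*q^2) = (q - 4)^2*(q + 2)*(q^3 + 4*q^2) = q*(q - 4)^2*(q + 2)*(q^2 + 4*q) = q*(q - 4)^2*(q + 2)*(q + 4)*(q)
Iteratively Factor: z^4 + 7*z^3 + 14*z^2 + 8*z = (z)*(z^3 + 7*z^2 + 14*z + 8) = z*(z + 1)*(z^2 + 6*z + 8) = z*(z + 1)*(z + 2)*(z + 4)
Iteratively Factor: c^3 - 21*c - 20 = (c - 5)*(c^2 + 5*c + 4) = (c - 5)*(c + 1)*(c + 4)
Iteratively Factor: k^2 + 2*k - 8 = (k - 2)*(k + 4)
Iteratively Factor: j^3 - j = (j)*(j^2 - 1) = j*(j - 1)*(j + 1)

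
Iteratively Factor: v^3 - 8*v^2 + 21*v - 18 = (v - 3)*(v^2 - 5*v + 6) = (v - 3)^2*(v - 2)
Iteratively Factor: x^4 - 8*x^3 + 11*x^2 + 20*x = (x - 4)*(x^3 - 4*x^2 - 5*x) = x*(x - 4)*(x^2 - 4*x - 5) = x*(x - 5)*(x - 4)*(x + 1)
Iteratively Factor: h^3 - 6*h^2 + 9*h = (h - 3)*(h^2 - 3*h) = h*(h - 3)*(h - 3)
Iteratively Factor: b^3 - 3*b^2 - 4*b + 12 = (b - 3)*(b^2 - 4) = (b - 3)*(b + 2)*(b - 2)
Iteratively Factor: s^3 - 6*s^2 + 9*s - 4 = (s - 1)*(s^2 - 5*s + 4) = (s - 4)*(s - 1)*(s - 1)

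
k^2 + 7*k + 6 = (k + 1)*(k + 6)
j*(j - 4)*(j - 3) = j^3 - 7*j^2 + 12*j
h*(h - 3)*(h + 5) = h^3 + 2*h^2 - 15*h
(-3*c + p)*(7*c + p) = -21*c^2 + 4*c*p + p^2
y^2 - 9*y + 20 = (y - 5)*(y - 4)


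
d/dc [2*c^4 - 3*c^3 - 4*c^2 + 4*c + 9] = 8*c^3 - 9*c^2 - 8*c + 4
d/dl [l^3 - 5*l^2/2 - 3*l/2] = 3*l^2 - 5*l - 3/2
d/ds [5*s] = 5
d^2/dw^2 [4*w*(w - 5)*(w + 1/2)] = 24*w - 36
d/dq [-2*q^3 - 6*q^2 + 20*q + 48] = -6*q^2 - 12*q + 20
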